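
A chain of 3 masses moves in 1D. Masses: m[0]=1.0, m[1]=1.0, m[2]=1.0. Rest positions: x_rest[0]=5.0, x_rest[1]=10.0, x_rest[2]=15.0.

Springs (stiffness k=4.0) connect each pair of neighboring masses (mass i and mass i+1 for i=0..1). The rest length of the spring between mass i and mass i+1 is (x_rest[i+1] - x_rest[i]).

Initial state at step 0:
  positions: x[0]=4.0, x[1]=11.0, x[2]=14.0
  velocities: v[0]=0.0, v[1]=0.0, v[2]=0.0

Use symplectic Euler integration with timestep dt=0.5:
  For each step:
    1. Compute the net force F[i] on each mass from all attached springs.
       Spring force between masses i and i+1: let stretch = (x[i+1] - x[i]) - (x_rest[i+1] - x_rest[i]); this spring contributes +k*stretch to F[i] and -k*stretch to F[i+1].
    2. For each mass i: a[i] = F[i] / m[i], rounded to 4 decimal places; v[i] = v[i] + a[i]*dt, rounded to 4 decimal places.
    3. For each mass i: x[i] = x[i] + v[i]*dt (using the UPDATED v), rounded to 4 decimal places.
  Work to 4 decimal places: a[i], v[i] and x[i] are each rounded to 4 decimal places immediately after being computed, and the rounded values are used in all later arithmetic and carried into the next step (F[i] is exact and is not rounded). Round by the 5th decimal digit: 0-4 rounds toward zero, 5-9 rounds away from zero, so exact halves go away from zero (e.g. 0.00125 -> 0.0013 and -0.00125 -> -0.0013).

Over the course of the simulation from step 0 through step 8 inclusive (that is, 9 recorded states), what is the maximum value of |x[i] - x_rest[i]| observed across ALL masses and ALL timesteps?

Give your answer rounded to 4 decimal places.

Answer: 3.0000

Derivation:
Step 0: x=[4.0000 11.0000 14.0000] v=[0.0000 0.0000 0.0000]
Step 1: x=[6.0000 7.0000 16.0000] v=[4.0000 -8.0000 4.0000]
Step 2: x=[4.0000 11.0000 14.0000] v=[-4.0000 8.0000 -4.0000]
Step 3: x=[4.0000 11.0000 14.0000] v=[0.0000 0.0000 0.0000]
Step 4: x=[6.0000 7.0000 16.0000] v=[4.0000 -8.0000 4.0000]
Step 5: x=[4.0000 11.0000 14.0000] v=[-4.0000 8.0000 -4.0000]
Step 6: x=[4.0000 11.0000 14.0000] v=[0.0000 0.0000 0.0000]
Step 7: x=[6.0000 7.0000 16.0000] v=[4.0000 -8.0000 4.0000]
Step 8: x=[4.0000 11.0000 14.0000] v=[-4.0000 8.0000 -4.0000]
Max displacement = 3.0000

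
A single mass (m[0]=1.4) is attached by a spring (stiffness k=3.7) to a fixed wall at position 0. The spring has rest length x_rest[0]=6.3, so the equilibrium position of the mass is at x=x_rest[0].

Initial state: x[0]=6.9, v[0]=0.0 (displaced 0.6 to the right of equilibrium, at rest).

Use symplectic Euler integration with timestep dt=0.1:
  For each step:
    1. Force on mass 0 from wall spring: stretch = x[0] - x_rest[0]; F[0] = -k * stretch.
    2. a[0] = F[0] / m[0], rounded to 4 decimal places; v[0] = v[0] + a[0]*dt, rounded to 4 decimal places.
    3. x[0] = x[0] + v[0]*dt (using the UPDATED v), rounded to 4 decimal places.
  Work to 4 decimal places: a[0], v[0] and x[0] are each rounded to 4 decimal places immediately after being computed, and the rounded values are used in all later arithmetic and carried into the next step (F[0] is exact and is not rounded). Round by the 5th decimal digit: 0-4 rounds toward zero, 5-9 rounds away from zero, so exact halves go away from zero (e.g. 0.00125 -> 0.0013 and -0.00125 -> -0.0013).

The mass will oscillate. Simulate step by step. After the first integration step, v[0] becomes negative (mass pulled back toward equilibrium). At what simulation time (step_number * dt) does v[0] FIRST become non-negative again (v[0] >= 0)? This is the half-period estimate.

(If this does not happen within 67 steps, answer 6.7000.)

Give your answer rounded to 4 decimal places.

Answer: 2.0000

Derivation:
Step 0: x=[6.9000] v=[0.0000]
Step 1: x=[6.8841] v=[-0.1586]
Step 2: x=[6.8528] v=[-0.3130]
Step 3: x=[6.8069] v=[-0.4591]
Step 4: x=[6.7476] v=[-0.5931]
Step 5: x=[6.6765] v=[-0.7114]
Step 6: x=[6.5954] v=[-0.8109]
Step 7: x=[6.5065] v=[-0.8890]
Step 8: x=[6.4121] v=[-0.9436]
Step 9: x=[6.3148] v=[-0.9732]
Step 10: x=[6.2171] v=[-0.9771]
Step 11: x=[6.1216] v=[-0.9552]
Step 12: x=[6.0308] v=[-0.9081]
Step 13: x=[5.9471] v=[-0.8370]
Step 14: x=[5.8727] v=[-0.7437]
Step 15: x=[5.8096] v=[-0.6308]
Step 16: x=[5.7595] v=[-0.5012]
Step 17: x=[5.7237] v=[-0.3584]
Step 18: x=[5.7031] v=[-0.2061]
Step 19: x=[5.6983] v=[-0.0484]
Step 20: x=[5.7094] v=[0.1106]
First v>=0 after going negative at step 20, time=2.0000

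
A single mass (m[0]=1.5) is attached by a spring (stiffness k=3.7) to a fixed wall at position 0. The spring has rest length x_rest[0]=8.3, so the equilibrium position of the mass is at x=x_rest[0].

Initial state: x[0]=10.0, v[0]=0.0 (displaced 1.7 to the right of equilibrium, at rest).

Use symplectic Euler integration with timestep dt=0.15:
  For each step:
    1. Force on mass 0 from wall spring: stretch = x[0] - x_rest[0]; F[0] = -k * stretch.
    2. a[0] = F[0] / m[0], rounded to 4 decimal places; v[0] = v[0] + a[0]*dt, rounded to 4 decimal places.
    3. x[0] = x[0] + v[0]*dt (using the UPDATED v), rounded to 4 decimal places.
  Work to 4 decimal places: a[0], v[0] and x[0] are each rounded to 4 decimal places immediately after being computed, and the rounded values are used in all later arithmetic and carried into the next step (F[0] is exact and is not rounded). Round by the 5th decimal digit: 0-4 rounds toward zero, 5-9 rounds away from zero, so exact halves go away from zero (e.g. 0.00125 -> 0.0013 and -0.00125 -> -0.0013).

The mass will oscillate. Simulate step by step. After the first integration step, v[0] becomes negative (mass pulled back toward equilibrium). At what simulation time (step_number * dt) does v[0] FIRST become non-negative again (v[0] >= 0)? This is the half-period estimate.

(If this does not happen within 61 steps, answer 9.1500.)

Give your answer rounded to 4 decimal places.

Step 0: x=[10.0000] v=[0.0000]
Step 1: x=[9.9057] v=[-0.6290]
Step 2: x=[9.7222] v=[-1.2231]
Step 3: x=[9.4598] v=[-1.7493]
Step 4: x=[9.1330] v=[-2.1784]
Step 5: x=[8.7600] v=[-2.4866]
Step 6: x=[8.3615] v=[-2.6568]
Step 7: x=[7.9596] v=[-2.6796]
Step 8: x=[7.5766] v=[-2.5536]
Step 9: x=[7.2337] v=[-2.2859]
Step 10: x=[6.9500] v=[-1.8914]
Step 11: x=[6.7412] v=[-1.3919]
Step 12: x=[6.6189] v=[-0.8152]
Step 13: x=[6.5899] v=[-0.1932]
Step 14: x=[6.6558] v=[0.4395]
First v>=0 after going negative at step 14, time=2.1000

Answer: 2.1000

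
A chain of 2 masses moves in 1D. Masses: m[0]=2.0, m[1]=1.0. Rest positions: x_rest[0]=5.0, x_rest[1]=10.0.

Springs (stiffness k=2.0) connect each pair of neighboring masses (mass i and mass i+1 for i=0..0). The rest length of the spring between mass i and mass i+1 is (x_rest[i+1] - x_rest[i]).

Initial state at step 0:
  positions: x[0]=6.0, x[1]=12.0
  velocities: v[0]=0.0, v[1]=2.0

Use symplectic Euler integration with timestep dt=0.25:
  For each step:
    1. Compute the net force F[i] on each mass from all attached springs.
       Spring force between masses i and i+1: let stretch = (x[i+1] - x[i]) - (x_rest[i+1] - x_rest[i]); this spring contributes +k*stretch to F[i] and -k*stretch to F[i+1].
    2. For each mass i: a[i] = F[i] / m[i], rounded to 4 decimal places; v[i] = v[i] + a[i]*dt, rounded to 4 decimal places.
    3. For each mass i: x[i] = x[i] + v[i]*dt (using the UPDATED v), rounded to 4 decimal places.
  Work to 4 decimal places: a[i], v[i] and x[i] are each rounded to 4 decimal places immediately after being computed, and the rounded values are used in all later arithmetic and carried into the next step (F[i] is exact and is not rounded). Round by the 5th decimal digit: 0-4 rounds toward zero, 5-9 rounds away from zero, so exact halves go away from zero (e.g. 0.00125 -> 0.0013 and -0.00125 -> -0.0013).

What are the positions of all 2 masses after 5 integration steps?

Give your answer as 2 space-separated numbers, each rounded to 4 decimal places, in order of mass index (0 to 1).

Answer: 7.0958 12.3085

Derivation:
Step 0: x=[6.0000 12.0000] v=[0.0000 2.0000]
Step 1: x=[6.0625 12.3750] v=[0.2500 1.5000]
Step 2: x=[6.2070 12.5860] v=[0.5781 0.8438]
Step 3: x=[6.4377 12.6246] v=[0.9229 0.1543]
Step 4: x=[6.7426 12.5148] v=[1.2196 -0.4392]
Step 5: x=[7.0958 12.3085] v=[1.4127 -0.8253]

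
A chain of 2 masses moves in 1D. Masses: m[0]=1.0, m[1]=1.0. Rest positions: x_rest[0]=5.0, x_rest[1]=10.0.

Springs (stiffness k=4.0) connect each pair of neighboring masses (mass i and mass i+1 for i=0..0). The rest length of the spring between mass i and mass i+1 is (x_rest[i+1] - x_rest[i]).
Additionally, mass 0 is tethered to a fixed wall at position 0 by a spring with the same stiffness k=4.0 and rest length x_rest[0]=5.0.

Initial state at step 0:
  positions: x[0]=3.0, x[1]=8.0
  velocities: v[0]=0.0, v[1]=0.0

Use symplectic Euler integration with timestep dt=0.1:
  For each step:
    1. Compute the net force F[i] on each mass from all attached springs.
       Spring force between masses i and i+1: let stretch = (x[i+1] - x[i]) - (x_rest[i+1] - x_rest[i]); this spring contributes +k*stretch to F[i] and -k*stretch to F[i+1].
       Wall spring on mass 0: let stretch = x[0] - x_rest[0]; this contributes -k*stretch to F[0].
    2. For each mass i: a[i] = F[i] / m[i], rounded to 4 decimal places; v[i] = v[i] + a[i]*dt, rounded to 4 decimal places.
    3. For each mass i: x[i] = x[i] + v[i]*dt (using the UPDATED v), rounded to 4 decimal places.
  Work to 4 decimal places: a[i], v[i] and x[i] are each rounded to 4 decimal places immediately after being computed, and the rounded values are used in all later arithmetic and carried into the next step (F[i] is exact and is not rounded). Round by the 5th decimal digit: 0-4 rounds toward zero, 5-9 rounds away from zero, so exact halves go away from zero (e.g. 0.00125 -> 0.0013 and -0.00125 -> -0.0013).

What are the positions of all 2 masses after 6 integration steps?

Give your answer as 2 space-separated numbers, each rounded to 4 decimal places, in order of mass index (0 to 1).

Answer: 4.2828 8.1935

Derivation:
Step 0: x=[3.0000 8.0000] v=[0.0000 0.0000]
Step 1: x=[3.0800 8.0000] v=[0.8000 0.0000]
Step 2: x=[3.2336 8.0032] v=[1.5360 0.0320]
Step 3: x=[3.4486 8.0156] v=[2.1504 0.1242]
Step 4: x=[3.7084 8.0453] v=[2.5978 0.2974]
Step 5: x=[3.9933 8.1016] v=[2.8492 0.5626]
Step 6: x=[4.2828 8.1935] v=[2.8952 0.9193]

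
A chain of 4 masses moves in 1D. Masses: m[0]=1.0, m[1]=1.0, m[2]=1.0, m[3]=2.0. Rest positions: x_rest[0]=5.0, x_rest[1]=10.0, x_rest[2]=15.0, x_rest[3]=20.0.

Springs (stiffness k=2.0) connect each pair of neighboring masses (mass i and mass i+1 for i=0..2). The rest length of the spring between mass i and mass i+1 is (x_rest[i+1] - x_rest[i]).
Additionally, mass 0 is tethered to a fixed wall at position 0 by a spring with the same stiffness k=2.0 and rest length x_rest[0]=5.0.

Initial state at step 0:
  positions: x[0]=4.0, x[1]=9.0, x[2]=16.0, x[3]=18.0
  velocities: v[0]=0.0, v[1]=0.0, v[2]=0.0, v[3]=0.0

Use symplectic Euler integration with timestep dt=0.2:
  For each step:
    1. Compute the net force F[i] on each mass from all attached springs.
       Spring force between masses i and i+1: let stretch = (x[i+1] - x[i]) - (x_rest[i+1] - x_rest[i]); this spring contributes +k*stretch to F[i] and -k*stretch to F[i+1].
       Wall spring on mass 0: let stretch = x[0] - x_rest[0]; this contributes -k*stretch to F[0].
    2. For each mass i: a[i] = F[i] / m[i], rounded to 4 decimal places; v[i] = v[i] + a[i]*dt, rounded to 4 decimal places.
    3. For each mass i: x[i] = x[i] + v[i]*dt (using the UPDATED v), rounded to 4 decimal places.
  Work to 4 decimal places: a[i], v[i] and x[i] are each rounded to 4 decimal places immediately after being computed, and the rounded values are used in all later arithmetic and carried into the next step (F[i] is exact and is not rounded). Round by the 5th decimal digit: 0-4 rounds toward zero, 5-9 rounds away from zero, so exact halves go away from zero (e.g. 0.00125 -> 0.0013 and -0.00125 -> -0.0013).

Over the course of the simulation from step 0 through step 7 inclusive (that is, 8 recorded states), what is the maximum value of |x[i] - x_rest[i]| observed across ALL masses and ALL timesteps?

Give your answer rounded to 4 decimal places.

Step 0: x=[4.0000 9.0000 16.0000 18.0000] v=[0.0000 0.0000 0.0000 0.0000]
Step 1: x=[4.0800 9.1600 15.6000 18.1200] v=[0.4000 0.8000 -2.0000 0.6000]
Step 2: x=[4.2400 9.4288 14.8864 18.3392] v=[0.8000 1.3440 -3.5680 1.0960]
Step 3: x=[4.4759 9.7191 14.0124 18.6203] v=[1.1795 1.4515 -4.3699 1.4054]
Step 4: x=[4.7732 9.9334 13.1636 18.9171] v=[1.4864 1.0715 -4.2441 1.4838]
Step 5: x=[5.1014 9.9933 12.5166 19.1837] v=[1.6412 0.2995 -3.2348 1.3331]
Step 6: x=[5.4129 9.8637 12.2011 19.3836] v=[1.5574 -0.6479 -1.5773 0.9997]
Step 7: x=[5.6474 9.5650 12.2732 19.4962] v=[1.1726 -1.4933 0.3607 0.5632]
Max displacement = 2.7989

Answer: 2.7989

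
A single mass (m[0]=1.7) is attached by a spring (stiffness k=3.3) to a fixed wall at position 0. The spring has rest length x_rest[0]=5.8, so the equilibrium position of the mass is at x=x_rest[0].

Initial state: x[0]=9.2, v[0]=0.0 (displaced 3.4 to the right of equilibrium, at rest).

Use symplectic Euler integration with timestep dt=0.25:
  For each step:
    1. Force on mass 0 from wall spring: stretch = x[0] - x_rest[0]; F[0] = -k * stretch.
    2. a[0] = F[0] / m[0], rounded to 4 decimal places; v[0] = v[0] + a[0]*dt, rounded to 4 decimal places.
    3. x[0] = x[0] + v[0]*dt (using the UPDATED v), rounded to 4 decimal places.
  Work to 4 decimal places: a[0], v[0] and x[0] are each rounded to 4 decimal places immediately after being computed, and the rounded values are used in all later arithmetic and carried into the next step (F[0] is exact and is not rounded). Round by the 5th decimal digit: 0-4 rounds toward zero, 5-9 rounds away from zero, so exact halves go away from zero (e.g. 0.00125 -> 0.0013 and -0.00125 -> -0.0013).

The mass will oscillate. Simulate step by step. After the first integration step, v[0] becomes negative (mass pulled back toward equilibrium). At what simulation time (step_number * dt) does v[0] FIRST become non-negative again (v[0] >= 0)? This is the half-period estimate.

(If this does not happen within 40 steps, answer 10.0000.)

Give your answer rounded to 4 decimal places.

Answer: 2.2500

Derivation:
Step 0: x=[9.2000] v=[0.0000]
Step 1: x=[8.7875] v=[-1.6500]
Step 2: x=[8.0126] v=[-3.0998]
Step 3: x=[6.9692] v=[-4.1736]
Step 4: x=[5.7840] v=[-4.7410]
Step 5: x=[4.6007] v=[-4.7332]
Step 6: x=[3.5629] v=[-4.1512]
Step 7: x=[2.7965] v=[-3.0656]
Step 8: x=[2.3945] v=[-1.6080]
Step 9: x=[2.4057] v=[0.0447]
First v>=0 after going negative at step 9, time=2.2500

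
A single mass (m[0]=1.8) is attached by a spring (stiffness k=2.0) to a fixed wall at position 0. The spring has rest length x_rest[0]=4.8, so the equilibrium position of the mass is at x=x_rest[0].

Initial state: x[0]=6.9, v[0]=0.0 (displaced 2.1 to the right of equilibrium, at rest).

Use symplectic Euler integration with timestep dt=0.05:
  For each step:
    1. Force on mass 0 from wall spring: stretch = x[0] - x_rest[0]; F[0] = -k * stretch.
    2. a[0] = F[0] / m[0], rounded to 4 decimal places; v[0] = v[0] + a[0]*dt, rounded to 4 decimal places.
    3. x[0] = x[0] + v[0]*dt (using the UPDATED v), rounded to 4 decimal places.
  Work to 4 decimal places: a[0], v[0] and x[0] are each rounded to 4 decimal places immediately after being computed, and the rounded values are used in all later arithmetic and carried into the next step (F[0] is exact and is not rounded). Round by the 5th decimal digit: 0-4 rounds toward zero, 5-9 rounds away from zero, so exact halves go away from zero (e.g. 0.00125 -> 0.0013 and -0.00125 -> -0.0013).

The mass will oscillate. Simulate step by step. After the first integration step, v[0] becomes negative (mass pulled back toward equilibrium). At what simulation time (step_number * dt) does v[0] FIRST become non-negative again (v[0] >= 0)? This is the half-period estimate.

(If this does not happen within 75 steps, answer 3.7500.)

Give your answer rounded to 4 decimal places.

Answer: 3.0000

Derivation:
Step 0: x=[6.9000] v=[0.0000]
Step 1: x=[6.8942] v=[-0.1167]
Step 2: x=[6.8826] v=[-0.2330]
Step 3: x=[6.8652] v=[-0.3487]
Step 4: x=[6.8420] v=[-0.4634]
Step 5: x=[6.8132] v=[-0.5768]
Step 6: x=[6.7788] v=[-0.6886]
Step 7: x=[6.7389] v=[-0.7985]
Step 8: x=[6.6936] v=[-0.9062]
Step 9: x=[6.6430] v=[-1.0114]
Step 10: x=[6.5873] v=[-1.1138]
Step 11: x=[6.5266] v=[-1.2131]
Step 12: x=[6.4612] v=[-1.3090]
Step 13: x=[6.3911] v=[-1.4013]
Step 14: x=[6.3166] v=[-1.4897]
Step 15: x=[6.2379] v=[-1.5740]
Step 16: x=[6.1552] v=[-1.6539]
Step 17: x=[6.0687] v=[-1.7292]
Step 18: x=[5.9787] v=[-1.7997]
Step 19: x=[5.8854] v=[-1.8652]
Step 20: x=[5.7891] v=[-1.9255]
Step 21: x=[5.6901] v=[-1.9805]
Step 22: x=[5.5886] v=[-2.0300]
Step 23: x=[5.4849] v=[-2.0738]
Step 24: x=[5.3793] v=[-2.1119]
Step 25: x=[5.2721] v=[-2.1441]
Step 26: x=[5.1636] v=[-2.1703]
Step 27: x=[5.0541] v=[-2.1905]
Step 28: x=[4.9439] v=[-2.2046]
Step 29: x=[4.8333] v=[-2.2126]
Step 30: x=[4.7226] v=[-2.2145]
Step 31: x=[4.6121] v=[-2.2102]
Step 32: x=[4.5021] v=[-2.1998]
Step 33: x=[4.3929] v=[-2.1833]
Step 34: x=[4.2849] v=[-2.1607]
Step 35: x=[4.1783] v=[-2.1321]
Step 36: x=[4.0734] v=[-2.0976]
Step 37: x=[3.9705] v=[-2.0572]
Step 38: x=[3.8699] v=[-2.0111]
Step 39: x=[3.7719] v=[-1.9594]
Step 40: x=[3.6768] v=[-1.9023]
Step 41: x=[3.5848] v=[-1.8399]
Step 42: x=[3.4962] v=[-1.7724]
Step 43: x=[3.4112] v=[-1.7000]
Step 44: x=[3.3301] v=[-1.6228]
Step 45: x=[3.2530] v=[-1.5411]
Step 46: x=[3.1802] v=[-1.4552]
Step 47: x=[3.1119] v=[-1.3652]
Step 48: x=[3.0483] v=[-1.2714]
Step 49: x=[2.9896] v=[-1.1741]
Step 50: x=[2.9359] v=[-1.0735]
Step 51: x=[2.8874] v=[-0.9699]
Step 52: x=[2.8442] v=[-0.8636]
Step 53: x=[2.8065] v=[-0.7549]
Step 54: x=[2.7743] v=[-0.6442]
Step 55: x=[2.7477] v=[-0.5317]
Step 56: x=[2.7268] v=[-0.4177]
Step 57: x=[2.7117] v=[-0.3025]
Step 58: x=[2.7024] v=[-0.1865]
Step 59: x=[2.6989] v=[-0.0700]
Step 60: x=[2.7012] v=[0.0467]
First v>=0 after going negative at step 60, time=3.0000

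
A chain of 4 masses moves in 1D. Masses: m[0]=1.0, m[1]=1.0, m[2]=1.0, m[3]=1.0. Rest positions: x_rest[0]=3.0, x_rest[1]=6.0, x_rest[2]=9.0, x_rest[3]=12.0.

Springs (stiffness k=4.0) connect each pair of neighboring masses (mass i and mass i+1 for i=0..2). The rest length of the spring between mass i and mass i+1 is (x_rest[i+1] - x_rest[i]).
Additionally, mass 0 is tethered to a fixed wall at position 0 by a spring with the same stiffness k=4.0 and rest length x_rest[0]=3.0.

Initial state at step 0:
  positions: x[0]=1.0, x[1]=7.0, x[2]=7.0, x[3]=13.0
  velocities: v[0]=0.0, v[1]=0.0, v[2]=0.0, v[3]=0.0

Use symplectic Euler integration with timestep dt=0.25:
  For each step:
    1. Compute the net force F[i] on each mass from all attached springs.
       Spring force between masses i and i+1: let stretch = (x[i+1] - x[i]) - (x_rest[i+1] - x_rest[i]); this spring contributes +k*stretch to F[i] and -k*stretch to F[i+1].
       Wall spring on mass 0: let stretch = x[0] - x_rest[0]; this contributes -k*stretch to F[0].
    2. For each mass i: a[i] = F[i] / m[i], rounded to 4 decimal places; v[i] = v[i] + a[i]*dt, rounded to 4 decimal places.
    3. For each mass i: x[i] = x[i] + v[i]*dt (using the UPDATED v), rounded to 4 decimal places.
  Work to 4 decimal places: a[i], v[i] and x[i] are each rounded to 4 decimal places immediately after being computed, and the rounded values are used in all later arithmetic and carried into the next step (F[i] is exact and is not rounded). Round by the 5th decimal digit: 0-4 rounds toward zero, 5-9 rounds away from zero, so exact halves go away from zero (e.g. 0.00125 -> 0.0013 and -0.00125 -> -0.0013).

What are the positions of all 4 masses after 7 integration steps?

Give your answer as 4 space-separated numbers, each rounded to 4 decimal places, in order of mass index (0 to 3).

Step 0: x=[1.0000 7.0000 7.0000 13.0000] v=[0.0000 0.0000 0.0000 0.0000]
Step 1: x=[2.2500 5.5000 8.5000 12.2500] v=[5.0000 -6.0000 6.0000 -3.0000]
Step 2: x=[3.7500 3.9375 10.1875 11.3125] v=[6.0000 -6.2500 6.7500 -3.7500]
Step 3: x=[4.3594 3.8906 10.5938 10.8438] v=[2.4375 -0.1875 1.6250 -1.8750]
Step 4: x=[3.7617 5.6367 9.3868 11.0626] v=[-2.3907 6.9845 -4.8282 0.8750]
Step 5: x=[2.6924 7.8516 7.6612 11.6124] v=[-4.2774 8.8596 -6.9025 2.1992]
Step 6: x=[2.2398 8.7291 6.9710 11.9244] v=[-1.8106 3.5100 -2.7609 1.2480]
Step 7: x=[2.8495 7.5448 7.9587 11.7481] v=[2.4389 -4.7374 3.9506 -0.7054]

Answer: 2.8495 7.5448 7.9587 11.7481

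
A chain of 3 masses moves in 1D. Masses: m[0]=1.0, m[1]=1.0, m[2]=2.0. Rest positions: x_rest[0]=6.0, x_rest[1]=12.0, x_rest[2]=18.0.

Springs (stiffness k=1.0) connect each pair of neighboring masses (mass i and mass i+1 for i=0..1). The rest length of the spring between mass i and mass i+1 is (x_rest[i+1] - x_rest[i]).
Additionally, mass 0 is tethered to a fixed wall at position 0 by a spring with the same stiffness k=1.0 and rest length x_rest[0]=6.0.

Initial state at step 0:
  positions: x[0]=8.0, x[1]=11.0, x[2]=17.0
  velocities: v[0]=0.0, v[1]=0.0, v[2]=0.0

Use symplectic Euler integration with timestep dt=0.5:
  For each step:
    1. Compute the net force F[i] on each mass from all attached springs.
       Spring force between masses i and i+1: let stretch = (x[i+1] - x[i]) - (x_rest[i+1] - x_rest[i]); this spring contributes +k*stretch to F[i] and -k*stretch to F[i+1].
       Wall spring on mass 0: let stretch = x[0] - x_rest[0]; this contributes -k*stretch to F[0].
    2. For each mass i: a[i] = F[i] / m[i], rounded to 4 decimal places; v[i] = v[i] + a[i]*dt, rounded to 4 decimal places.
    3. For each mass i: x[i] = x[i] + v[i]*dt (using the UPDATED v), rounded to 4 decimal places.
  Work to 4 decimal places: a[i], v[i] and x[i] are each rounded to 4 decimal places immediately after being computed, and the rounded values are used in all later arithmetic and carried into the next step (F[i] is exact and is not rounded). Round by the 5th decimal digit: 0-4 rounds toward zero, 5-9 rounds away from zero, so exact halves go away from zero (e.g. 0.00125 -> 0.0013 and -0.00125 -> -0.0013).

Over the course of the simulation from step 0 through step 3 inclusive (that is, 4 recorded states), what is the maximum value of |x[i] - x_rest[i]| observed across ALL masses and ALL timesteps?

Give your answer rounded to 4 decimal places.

Step 0: x=[8.0000 11.0000 17.0000] v=[0.0000 0.0000 0.0000]
Step 1: x=[6.7500 11.7500 17.0000] v=[-2.5000 1.5000 0.0000]
Step 2: x=[5.0625 12.5625 17.0938] v=[-3.3750 1.6250 0.1875]
Step 3: x=[3.9844 12.6329 17.3712] v=[-2.1563 0.1407 0.5547]
Max displacement = 2.0156

Answer: 2.0156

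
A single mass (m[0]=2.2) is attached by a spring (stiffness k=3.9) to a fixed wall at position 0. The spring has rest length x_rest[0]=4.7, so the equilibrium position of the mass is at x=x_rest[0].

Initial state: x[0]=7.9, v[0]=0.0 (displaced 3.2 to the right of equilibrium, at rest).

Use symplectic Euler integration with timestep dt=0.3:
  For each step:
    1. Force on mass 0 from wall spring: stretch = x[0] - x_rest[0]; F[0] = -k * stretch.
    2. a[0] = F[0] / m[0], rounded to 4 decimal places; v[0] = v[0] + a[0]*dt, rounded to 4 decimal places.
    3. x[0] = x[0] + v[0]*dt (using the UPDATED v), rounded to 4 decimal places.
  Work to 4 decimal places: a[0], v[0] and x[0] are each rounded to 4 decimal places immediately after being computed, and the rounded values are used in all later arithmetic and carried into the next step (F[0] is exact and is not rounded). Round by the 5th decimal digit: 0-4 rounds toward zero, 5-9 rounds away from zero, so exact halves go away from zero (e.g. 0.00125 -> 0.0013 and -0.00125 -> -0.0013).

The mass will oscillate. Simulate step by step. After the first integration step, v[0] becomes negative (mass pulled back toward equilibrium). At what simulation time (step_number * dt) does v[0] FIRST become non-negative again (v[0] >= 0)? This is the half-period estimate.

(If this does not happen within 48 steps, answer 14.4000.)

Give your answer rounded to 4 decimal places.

Answer: 2.4000

Derivation:
Step 0: x=[7.9000] v=[0.0000]
Step 1: x=[7.3895] v=[-1.7018]
Step 2: x=[6.4499] v=[-3.1321]
Step 3: x=[5.2311] v=[-4.0627]
Step 4: x=[3.9275] v=[-4.3452]
Step 5: x=[2.7472] v=[-3.9344]
Step 6: x=[1.8784] v=[-2.8959]
Step 7: x=[1.4598] v=[-1.3953]
Step 8: x=[1.5582] v=[0.3279]
First v>=0 after going negative at step 8, time=2.4000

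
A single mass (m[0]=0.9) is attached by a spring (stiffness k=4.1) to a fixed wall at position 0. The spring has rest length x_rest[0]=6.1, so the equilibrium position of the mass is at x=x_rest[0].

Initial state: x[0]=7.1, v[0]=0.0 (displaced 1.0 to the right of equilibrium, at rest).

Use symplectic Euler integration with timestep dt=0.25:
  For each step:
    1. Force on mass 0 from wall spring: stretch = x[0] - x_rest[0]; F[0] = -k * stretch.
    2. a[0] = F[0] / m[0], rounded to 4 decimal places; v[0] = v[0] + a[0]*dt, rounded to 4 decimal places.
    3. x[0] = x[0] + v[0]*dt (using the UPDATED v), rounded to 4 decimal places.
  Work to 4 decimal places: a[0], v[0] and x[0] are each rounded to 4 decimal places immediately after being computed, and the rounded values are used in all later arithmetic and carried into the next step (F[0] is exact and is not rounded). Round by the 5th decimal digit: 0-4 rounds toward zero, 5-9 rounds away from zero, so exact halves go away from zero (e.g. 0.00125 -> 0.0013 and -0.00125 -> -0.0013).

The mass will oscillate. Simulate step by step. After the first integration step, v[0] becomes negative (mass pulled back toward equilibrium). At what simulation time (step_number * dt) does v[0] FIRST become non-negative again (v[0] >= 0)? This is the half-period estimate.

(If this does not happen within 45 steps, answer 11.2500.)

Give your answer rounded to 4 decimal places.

Step 0: x=[7.1000] v=[0.0000]
Step 1: x=[6.8153] v=[-1.1389]
Step 2: x=[6.3269] v=[-1.9536]
Step 3: x=[5.7739] v=[-2.2120]
Step 4: x=[5.3138] v=[-1.8406]
Step 5: x=[5.0775] v=[-0.9452]
Step 6: x=[5.1323] v=[0.2193]
First v>=0 after going negative at step 6, time=1.5000

Answer: 1.5000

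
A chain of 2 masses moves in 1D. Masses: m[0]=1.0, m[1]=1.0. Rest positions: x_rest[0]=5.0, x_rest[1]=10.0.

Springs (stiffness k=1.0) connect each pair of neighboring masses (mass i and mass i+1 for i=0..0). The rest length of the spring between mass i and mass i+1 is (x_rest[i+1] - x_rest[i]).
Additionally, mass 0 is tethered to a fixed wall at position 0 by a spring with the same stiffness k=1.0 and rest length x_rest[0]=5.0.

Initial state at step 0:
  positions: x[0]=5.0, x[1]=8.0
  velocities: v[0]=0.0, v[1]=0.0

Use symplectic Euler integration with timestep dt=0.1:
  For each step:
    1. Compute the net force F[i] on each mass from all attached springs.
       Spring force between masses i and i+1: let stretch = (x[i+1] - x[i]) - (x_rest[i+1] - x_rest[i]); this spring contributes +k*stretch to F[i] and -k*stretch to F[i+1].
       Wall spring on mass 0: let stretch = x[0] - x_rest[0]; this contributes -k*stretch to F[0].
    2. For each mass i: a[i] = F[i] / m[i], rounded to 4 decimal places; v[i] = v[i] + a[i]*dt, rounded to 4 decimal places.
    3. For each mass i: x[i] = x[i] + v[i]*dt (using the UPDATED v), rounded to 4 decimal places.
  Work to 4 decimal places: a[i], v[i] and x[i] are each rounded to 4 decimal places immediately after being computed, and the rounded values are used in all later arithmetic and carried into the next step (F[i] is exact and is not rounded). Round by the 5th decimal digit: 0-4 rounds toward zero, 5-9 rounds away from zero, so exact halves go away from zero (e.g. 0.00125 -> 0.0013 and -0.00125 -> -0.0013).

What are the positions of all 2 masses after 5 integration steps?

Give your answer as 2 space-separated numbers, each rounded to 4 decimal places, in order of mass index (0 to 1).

Step 0: x=[5.0000 8.0000] v=[0.0000 0.0000]
Step 1: x=[4.9800 8.0200] v=[-0.2000 0.2000]
Step 2: x=[4.9406 8.0596] v=[-0.3940 0.3960]
Step 3: x=[4.8830 8.1180] v=[-0.5762 0.5841]
Step 4: x=[4.8089 8.1941] v=[-0.7410 0.7606]
Step 5: x=[4.7206 8.2863] v=[-0.8834 0.9221]

Answer: 4.7206 8.2863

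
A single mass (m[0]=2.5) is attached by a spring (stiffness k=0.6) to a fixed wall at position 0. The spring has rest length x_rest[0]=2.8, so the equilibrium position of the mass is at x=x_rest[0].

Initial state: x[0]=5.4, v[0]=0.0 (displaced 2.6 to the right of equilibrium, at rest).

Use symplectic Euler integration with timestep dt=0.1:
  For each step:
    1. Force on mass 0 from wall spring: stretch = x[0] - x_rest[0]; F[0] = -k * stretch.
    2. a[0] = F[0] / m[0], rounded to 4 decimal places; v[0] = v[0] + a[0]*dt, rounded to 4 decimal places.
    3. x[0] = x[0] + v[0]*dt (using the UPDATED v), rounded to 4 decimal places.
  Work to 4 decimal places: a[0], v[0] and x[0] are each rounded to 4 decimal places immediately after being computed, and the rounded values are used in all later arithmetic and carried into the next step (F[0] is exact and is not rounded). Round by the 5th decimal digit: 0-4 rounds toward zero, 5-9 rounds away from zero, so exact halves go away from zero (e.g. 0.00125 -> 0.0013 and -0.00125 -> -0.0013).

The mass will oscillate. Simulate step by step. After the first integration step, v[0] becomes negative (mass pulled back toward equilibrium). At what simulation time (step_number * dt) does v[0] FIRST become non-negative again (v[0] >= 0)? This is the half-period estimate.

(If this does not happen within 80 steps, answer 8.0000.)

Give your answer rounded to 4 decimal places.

Step 0: x=[5.4000] v=[0.0000]
Step 1: x=[5.3938] v=[-0.0624]
Step 2: x=[5.3813] v=[-0.1247]
Step 3: x=[5.3626] v=[-0.1867]
Step 4: x=[5.3378] v=[-0.2482]
Step 5: x=[5.3069] v=[-0.3091]
Step 6: x=[5.2700] v=[-0.3693]
Step 7: x=[5.2271] v=[-0.4286]
Step 8: x=[5.1784] v=[-0.4869]
Step 9: x=[5.1240] v=[-0.5440]
Step 10: x=[5.0640] v=[-0.5998]
Step 11: x=[4.9986] v=[-0.6541]
Step 12: x=[4.9279] v=[-0.7069]
Step 13: x=[4.8521] v=[-0.7580]
Step 14: x=[4.7714] v=[-0.8073]
Step 15: x=[4.6859] v=[-0.8546]
Step 16: x=[4.5959] v=[-0.8999]
Step 17: x=[4.5016] v=[-0.9430]
Step 18: x=[4.4032] v=[-0.9838]
Step 19: x=[4.3010] v=[-1.0223]
Step 20: x=[4.1952] v=[-1.0583]
Step 21: x=[4.0860] v=[-1.0918]
Step 22: x=[3.9737] v=[-1.1227]
Step 23: x=[3.8586] v=[-1.1509]
Step 24: x=[3.7410] v=[-1.1763]
Step 25: x=[3.6211] v=[-1.1989]
Step 26: x=[3.4992] v=[-1.2186]
Step 27: x=[3.3757] v=[-1.2354]
Step 28: x=[3.2508] v=[-1.2492]
Step 29: x=[3.1248] v=[-1.2600]
Step 30: x=[2.9980] v=[-1.2678]
Step 31: x=[2.8707] v=[-1.2726]
Step 32: x=[2.7433] v=[-1.2743]
Step 33: x=[2.6160] v=[-1.2729]
Step 34: x=[2.4892] v=[-1.2685]
Step 35: x=[2.3631] v=[-1.2610]
Step 36: x=[2.2381] v=[-1.2505]
Step 37: x=[2.1144] v=[-1.2370]
Step 38: x=[1.9923] v=[-1.2206]
Step 39: x=[1.8722] v=[-1.2012]
Step 40: x=[1.7543] v=[-1.1789]
Step 41: x=[1.6389] v=[-1.1538]
Step 42: x=[1.5263] v=[-1.1259]
Step 43: x=[1.4168] v=[-1.0953]
Step 44: x=[1.3106] v=[-1.0621]
Step 45: x=[1.2080] v=[-1.0264]
Step 46: x=[1.1092] v=[-0.9882]
Step 47: x=[1.0144] v=[-0.9476]
Step 48: x=[0.9239] v=[-0.9048]
Step 49: x=[0.8379] v=[-0.8598]
Step 50: x=[0.7566] v=[-0.8127]
Step 51: x=[0.6802] v=[-0.7637]
Step 52: x=[0.6089] v=[-0.7128]
Step 53: x=[0.5429] v=[-0.6602]
Step 54: x=[0.4823] v=[-0.6060]
Step 55: x=[0.4273] v=[-0.5504]
Step 56: x=[0.3780] v=[-0.4935]
Step 57: x=[0.3345] v=[-0.4354]
Step 58: x=[0.2969] v=[-0.3762]
Step 59: x=[0.2653] v=[-0.3161]
Step 60: x=[0.2398] v=[-0.2553]
Step 61: x=[0.2204] v=[-0.1939]
Step 62: x=[0.2072] v=[-0.1320]
Step 63: x=[0.2002] v=[-0.0698]
Step 64: x=[0.1995] v=[-0.0074]
Step 65: x=[0.2050] v=[0.0550]
First v>=0 after going negative at step 65, time=6.5000

Answer: 6.5000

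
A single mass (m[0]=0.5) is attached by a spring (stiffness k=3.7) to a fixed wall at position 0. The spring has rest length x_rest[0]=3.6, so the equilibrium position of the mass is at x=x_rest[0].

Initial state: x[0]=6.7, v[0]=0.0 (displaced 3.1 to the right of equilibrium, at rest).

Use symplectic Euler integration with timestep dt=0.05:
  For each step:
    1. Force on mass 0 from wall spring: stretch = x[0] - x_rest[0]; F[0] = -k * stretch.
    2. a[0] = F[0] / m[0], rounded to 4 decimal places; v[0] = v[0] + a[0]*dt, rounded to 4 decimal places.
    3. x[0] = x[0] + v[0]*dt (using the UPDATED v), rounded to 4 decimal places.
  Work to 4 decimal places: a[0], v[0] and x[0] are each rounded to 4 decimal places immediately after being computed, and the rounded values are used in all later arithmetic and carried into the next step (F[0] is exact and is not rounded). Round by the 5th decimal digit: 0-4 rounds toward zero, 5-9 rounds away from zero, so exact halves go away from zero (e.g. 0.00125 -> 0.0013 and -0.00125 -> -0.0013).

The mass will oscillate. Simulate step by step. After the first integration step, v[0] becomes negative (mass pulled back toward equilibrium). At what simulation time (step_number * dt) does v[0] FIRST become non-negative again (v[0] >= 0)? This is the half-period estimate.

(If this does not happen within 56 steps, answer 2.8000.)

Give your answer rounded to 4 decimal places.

Answer: 1.2000

Derivation:
Step 0: x=[6.7000] v=[0.0000]
Step 1: x=[6.6427] v=[-1.1470]
Step 2: x=[6.5291] v=[-2.2728]
Step 3: x=[6.3613] v=[-3.3566]
Step 4: x=[6.1424] v=[-4.3783]
Step 5: x=[5.8765] v=[-5.3190]
Step 6: x=[5.5684] v=[-6.1613]
Step 7: x=[5.2239] v=[-6.8896]
Step 8: x=[4.8494] v=[-7.4904]
Step 9: x=[4.4518] v=[-7.9527]
Step 10: x=[4.0384] v=[-8.2679]
Step 11: x=[3.6169] v=[-8.4301]
Step 12: x=[3.1951] v=[-8.4364]
Step 13: x=[2.7808] v=[-8.2866]
Step 14: x=[2.3816] v=[-7.9835]
Step 15: x=[2.0050] v=[-7.5327]
Step 16: x=[1.6579] v=[-6.9426]
Step 17: x=[1.3467] v=[-6.2240]
Step 18: x=[1.0772] v=[-5.3903]
Step 19: x=[0.8544] v=[-4.4569]
Step 20: x=[0.6824] v=[-3.4410]
Step 21: x=[0.5643] v=[-2.3615]
Step 22: x=[0.5024] v=[-1.2383]
Step 23: x=[0.4978] v=[-0.0922]
Step 24: x=[0.5506] v=[1.0556]
First v>=0 after going negative at step 24, time=1.2000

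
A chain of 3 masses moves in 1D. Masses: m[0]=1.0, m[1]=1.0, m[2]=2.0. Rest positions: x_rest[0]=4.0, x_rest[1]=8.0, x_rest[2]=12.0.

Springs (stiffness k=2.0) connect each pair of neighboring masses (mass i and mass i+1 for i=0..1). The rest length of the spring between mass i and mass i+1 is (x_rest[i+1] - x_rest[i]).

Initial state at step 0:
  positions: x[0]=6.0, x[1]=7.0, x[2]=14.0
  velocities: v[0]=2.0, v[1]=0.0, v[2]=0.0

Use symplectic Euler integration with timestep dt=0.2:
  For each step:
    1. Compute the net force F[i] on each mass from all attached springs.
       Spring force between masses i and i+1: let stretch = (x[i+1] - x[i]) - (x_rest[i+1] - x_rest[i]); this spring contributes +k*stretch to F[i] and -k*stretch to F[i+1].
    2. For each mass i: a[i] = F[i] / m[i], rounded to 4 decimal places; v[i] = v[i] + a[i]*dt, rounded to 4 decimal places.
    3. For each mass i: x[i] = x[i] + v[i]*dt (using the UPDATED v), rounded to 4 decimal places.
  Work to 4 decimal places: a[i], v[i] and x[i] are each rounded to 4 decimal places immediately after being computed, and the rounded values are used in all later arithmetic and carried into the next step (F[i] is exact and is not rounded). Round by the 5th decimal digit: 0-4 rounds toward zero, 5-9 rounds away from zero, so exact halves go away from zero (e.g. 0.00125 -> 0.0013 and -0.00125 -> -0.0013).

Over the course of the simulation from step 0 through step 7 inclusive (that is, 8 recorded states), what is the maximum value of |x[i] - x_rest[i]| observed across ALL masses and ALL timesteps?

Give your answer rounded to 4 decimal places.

Answer: 4.2802

Derivation:
Step 0: x=[6.0000 7.0000 14.0000] v=[2.0000 0.0000 0.0000]
Step 1: x=[6.1600 7.4800 13.8800] v=[0.8000 2.4000 -0.6000]
Step 2: x=[6.1056 8.3664 13.6640] v=[-0.2720 4.4320 -1.0800]
Step 3: x=[5.9121 9.4957 13.3961] v=[-0.9677 5.6467 -1.3395]
Step 4: x=[5.6852 10.6504 13.1322] v=[-1.1343 5.7734 -1.3196]
Step 5: x=[5.5356 11.6064 12.9290] v=[-0.7482 4.7800 -1.0160]
Step 6: x=[5.5516 12.1825 12.8329] v=[0.0801 2.8807 -0.4805]
Step 7: x=[5.7781 12.2802 12.8708] v=[1.1325 0.4885 0.1894]
Max displacement = 4.2802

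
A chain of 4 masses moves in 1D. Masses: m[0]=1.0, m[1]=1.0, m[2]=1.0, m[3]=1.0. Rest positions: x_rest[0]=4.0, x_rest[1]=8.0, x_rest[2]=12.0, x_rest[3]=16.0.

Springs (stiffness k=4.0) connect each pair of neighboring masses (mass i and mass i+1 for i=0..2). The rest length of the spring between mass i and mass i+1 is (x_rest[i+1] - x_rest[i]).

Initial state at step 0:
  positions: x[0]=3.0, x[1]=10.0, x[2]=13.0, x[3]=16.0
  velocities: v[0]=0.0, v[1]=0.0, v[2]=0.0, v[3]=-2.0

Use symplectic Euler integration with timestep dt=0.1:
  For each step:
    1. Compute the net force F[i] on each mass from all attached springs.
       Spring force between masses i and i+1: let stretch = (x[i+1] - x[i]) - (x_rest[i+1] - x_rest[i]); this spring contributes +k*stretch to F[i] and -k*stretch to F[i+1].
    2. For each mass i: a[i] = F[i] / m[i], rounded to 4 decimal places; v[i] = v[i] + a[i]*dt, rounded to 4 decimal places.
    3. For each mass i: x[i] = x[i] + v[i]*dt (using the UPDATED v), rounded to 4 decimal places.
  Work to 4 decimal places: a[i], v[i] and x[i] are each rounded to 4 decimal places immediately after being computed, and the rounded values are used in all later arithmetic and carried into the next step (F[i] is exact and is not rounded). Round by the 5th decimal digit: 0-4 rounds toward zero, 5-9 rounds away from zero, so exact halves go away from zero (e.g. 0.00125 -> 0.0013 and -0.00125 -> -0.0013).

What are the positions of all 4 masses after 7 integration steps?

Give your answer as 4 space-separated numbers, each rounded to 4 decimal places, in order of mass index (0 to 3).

Step 0: x=[3.0000 10.0000 13.0000 16.0000] v=[0.0000 0.0000 0.0000 -2.0000]
Step 1: x=[3.1200 9.8400 13.0000 15.8400] v=[1.2000 -1.6000 0.0000 -1.6000]
Step 2: x=[3.3488 9.5376 12.9872 15.7264] v=[2.2880 -3.0240 -0.1280 -1.1360]
Step 3: x=[3.6652 9.1256 12.9460 15.6632] v=[3.1635 -4.1197 -0.4122 -0.6317]
Step 4: x=[4.0400 8.6480 12.8607 15.6513] v=[3.7477 -4.7757 -0.8535 -0.1186]
Step 5: x=[4.4391 8.1546 12.7185 15.6878] v=[3.9909 -4.9338 -1.4223 0.3652]
Step 6: x=[4.8268 7.6952 12.5125 15.7656] v=[3.8771 -4.5944 -2.0601 0.7775]
Step 7: x=[5.1693 7.3137 12.2439 15.8732] v=[3.4245 -3.8148 -2.6858 1.0763]

Answer: 5.1693 7.3137 12.2439 15.8732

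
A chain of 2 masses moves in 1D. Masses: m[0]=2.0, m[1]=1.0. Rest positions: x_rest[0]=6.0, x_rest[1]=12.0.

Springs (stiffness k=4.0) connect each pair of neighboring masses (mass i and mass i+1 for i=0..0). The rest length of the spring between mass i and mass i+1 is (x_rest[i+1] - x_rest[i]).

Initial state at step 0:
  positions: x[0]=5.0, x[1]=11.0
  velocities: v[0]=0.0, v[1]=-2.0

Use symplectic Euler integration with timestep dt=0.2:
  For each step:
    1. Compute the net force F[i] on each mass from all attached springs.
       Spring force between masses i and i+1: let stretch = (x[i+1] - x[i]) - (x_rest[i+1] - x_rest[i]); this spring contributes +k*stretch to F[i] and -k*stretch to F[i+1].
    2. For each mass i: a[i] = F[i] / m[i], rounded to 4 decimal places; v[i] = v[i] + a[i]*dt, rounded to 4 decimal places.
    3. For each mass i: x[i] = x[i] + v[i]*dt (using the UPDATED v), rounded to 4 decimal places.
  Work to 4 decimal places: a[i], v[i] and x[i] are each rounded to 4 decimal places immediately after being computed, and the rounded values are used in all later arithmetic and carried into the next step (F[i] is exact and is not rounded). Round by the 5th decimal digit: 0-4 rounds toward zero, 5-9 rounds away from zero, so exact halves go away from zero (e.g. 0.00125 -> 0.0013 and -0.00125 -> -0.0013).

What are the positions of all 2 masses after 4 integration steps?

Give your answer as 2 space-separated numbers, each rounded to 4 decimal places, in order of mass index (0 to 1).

Answer: 4.7243 9.9515

Derivation:
Step 0: x=[5.0000 11.0000] v=[0.0000 -2.0000]
Step 1: x=[5.0000 10.6000] v=[0.0000 -2.0000]
Step 2: x=[4.9680 10.2640] v=[-0.1600 -1.6800]
Step 3: x=[4.8797 10.0406] v=[-0.4416 -1.1168]
Step 4: x=[4.7243 9.9515] v=[-0.7772 -0.4455]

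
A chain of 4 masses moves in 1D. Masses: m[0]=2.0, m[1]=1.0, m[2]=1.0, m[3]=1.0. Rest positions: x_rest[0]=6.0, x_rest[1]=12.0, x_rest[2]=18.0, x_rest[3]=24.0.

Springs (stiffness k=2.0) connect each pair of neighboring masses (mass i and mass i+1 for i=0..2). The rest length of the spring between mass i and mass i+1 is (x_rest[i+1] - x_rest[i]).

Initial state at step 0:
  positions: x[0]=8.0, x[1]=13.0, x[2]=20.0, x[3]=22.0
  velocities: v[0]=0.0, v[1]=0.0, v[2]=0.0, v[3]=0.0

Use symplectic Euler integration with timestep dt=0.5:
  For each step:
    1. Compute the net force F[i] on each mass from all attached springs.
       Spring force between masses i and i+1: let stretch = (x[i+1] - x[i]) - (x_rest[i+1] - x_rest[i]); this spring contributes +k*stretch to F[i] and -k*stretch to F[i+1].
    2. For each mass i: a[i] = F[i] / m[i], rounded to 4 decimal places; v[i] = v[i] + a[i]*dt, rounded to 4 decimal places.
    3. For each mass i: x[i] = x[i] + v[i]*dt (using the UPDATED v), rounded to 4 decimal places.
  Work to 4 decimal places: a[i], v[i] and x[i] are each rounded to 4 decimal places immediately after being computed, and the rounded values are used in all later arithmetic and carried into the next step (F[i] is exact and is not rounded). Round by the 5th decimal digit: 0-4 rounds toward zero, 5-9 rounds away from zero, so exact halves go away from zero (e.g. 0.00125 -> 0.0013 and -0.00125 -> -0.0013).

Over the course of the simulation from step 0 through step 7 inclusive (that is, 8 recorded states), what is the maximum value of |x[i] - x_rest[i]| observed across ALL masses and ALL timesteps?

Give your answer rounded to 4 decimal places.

Step 0: x=[8.0000 13.0000 20.0000 22.0000] v=[0.0000 0.0000 0.0000 0.0000]
Step 1: x=[7.7500 14.0000 17.5000 24.0000] v=[-0.5000 2.0000 -5.0000 4.0000]
Step 2: x=[7.5625 13.6250 16.5000 25.7500] v=[-0.3750 -0.7500 -2.0000 3.5000]
Step 3: x=[7.3906 11.6563 18.6875 25.8750] v=[-0.3438 -3.9375 4.3750 0.2500]
Step 4: x=[6.7851 11.0703 20.9532 25.4063] v=[-1.2110 -1.1720 4.5313 -0.9375]
Step 5: x=[5.7509 13.2832 20.5040 25.7110] v=[-2.0684 4.4257 -0.8985 0.6094]
Step 6: x=[5.0998 15.3403 19.0479 26.4122] v=[-1.3023 4.1142 -2.9123 1.4024]
Step 7: x=[5.5088 14.1310 19.4201 26.4313] v=[0.8180 -2.4187 0.7444 0.0381]
Max displacement = 3.3403

Answer: 3.3403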